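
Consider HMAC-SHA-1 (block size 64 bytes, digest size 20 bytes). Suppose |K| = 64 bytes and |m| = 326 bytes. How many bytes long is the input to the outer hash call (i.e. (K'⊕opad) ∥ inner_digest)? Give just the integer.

Key is 64 ≤ 64 bytes, zero-padded: |K'| = 64.
Outer input = (K'⊕opad) ∥ H(inner) → 64 + 20 = 84 bytes.

84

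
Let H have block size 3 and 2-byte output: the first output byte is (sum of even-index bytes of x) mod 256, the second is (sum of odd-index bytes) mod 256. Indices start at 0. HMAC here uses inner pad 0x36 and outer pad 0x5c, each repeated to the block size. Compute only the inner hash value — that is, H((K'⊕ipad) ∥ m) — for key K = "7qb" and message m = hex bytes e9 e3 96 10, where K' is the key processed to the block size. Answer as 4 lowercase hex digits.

48c6

Key "7qb" = 37 71 62 is exactly B = 3 bytes: K' = 37 71 62.
K' ⊕ ipad = 01 47 54.
Inner input = 01 47 54 ∥ e9 e3 96 10.
Inner hash: even-index sum = 328 mod 256 = 72; odd-index sum = 454 mod 256 = 198 → 48 c6.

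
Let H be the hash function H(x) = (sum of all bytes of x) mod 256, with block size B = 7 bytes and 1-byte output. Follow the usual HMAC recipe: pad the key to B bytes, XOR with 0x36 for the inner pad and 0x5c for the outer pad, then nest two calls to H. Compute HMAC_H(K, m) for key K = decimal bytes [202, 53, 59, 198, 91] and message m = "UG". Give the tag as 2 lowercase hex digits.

Key decimal bytes [202, 53, 59, 198, 91] = ca 35 3b c6 5b is 5 bytes ≤ B = 7; zero-pad to 7 bytes: K' = ca 35 3b c6 5b 00 00.
K' ⊕ ipad = fc 03 0d f0 6d 36 36.  K' ⊕ opad = 96 69 67 9a 07 5c 5c.
Inner input = (K'⊕ipad) ∥ m = fc 03 0d f0 6d 36 36 ∥ 55 47.
Inner hash: sum = 252+3+13+240+109+54+54+85+71 = 881; mod 256 = 113 → 71.
Outer input = (K'⊕opad) ∥ inner = 96 69 67 9a 07 5c 5c ∥ 71.
Outer hash (tag): sum = 150+105+103+154+7+92+92+113 = 816; mod 256 = 48 → 30.

30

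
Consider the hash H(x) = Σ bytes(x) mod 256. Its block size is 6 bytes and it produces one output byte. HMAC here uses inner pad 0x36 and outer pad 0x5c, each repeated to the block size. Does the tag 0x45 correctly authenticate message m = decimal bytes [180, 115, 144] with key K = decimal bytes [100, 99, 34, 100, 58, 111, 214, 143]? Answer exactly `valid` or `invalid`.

invalid

Key decimal bytes [100, 99, 34, 100, 58, 111, 214, 143] = 64 63 22 64 3a 6f d6 8f is 8 bytes > B = 6, so hash it first: H(key) = 5b, then zero-pad to 6 bytes: K' = 5b 00 00 00 00 00.
K' ⊕ ipad = 6d 36 36 36 36 36; K' ⊕ opad = 07 5c 5c 5c 5c 5c.
Inner hash: sum = 109+54+54+54+54+54+180+115+144 = 818; mod 256 = 50 → 32.
Outer hash (recomputed tag): sum = 7+92+92+92+92+92+50 = 517; mod 256 = 5 → 05.
Recomputed tag = 05; claimed = 45 → mismatch.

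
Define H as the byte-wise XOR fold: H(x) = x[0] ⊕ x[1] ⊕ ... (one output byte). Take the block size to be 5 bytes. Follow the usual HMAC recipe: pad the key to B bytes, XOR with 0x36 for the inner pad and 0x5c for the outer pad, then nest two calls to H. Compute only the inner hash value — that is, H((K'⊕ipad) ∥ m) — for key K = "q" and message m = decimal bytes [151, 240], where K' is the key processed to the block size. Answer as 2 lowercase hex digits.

Key "q" = 71 is 1 byte ≤ B = 5; zero-pad to 5 bytes: K' = 71 00 00 00 00.
K' ⊕ ipad = 47 36 36 36 36.
Inner input = 47 36 36 36 36 ∥ 97 f0.
Inner hash: XOR 47⊕36⊕36⊕36⊕36⊕97⊕f0 = 20.

20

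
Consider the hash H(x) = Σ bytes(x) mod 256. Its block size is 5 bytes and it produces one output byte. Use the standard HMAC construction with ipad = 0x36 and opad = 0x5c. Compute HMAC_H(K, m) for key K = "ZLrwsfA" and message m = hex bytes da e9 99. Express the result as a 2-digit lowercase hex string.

Key "ZLrwsfA" = 5a 4c 72 77 73 66 41 is 7 bytes > B = 5, so hash it first: H(key) = a9, then zero-pad to 5 bytes: K' = a9 00 00 00 00.
K' ⊕ ipad = 9f 36 36 36 36.  K' ⊕ opad = f5 5c 5c 5c 5c.
Inner input = (K'⊕ipad) ∥ m = 9f 36 36 36 36 ∥ da e9 99.
Inner hash: sum = 159+54+54+54+54+218+233+153 = 979; mod 256 = 211 → d3.
Outer input = (K'⊕opad) ∥ inner = f5 5c 5c 5c 5c ∥ d3.
Outer hash (tag): sum = 245+92+92+92+92+211 = 824; mod 256 = 56 → 38.

38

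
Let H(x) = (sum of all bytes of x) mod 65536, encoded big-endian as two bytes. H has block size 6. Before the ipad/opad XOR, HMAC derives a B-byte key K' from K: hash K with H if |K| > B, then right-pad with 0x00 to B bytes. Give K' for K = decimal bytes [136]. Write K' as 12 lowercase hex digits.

Key decimal bytes [136] = 88 is 1 byte ≤ B = 6; zero-pad to 6 bytes: K' = 88 00 00 00 00 00.

880000000000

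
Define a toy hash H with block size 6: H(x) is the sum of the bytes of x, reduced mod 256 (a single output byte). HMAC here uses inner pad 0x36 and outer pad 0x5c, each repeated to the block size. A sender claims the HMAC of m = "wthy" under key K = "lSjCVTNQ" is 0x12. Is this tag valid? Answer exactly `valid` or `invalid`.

valid

Key "lSjCVTNQ" = 6c 53 6a 43 56 54 4e 51 is 8 bytes > B = 6, so hash it first: H(key) = b5, then zero-pad to 6 bytes: K' = b5 00 00 00 00 00.
K' ⊕ ipad = 83 36 36 36 36 36; K' ⊕ opad = e9 5c 5c 5c 5c 5c.
Inner hash: sum = 131+54+54+54+54+54+119+116+104+121 = 861; mod 256 = 93 → 5d.
Outer hash (recomputed tag): sum = 233+92+92+92+92+92+93 = 786; mod 256 = 18 → 12.
Recomputed tag = 12; claimed = 12 → match.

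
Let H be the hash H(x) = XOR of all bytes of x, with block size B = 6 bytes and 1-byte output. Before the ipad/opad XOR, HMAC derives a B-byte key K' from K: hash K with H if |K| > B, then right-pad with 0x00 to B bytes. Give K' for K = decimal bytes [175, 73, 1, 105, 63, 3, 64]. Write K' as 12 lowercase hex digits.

f20000000000

|K| = 7 > B = 6, so first hash the key.
H(K): XOR af⊕49⊕01⊕69⊕3f⊕03⊕40 = f2.
Zero-pad H(K) = f2 to 6 bytes: K' = f2 00 00 00 00 00.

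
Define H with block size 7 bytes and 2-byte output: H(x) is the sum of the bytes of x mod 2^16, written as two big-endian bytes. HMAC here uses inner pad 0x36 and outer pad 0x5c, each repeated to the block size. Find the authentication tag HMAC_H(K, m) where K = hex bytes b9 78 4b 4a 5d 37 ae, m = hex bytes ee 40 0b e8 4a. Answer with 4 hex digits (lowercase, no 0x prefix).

Key hex bytes b9 78 4b 4a 5d 37 ae is exactly B = 7 bytes: K' = b9 78 4b 4a 5d 37 ae.
K' ⊕ ipad = 8f 4e 7d 7c 6b 01 98.  K' ⊕ opad = e5 24 17 16 01 6b f2.
Inner input = (K'⊕ipad) ∥ m = 8f 4e 7d 7c 6b 01 98 ∥ ee 40 0b e8 4a.
Inner hash: sum = 143+78+125+124+107+1+152+238+64+11+232+74 = 1349 → 05 45.
Outer input = (K'⊕opad) ∥ inner = e5 24 17 16 01 6b f2 ∥ 05 45.
Outer hash (tag): sum = 229+36+23+22+1+107+242+5+69 = 734 → 02 de.

02de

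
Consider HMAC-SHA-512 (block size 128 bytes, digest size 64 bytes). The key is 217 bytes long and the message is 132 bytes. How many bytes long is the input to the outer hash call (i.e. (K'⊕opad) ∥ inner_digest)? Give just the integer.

192

Key is 217 > 128 bytes, so it is hashed to 64 bytes then zero-padded to 128: |K'| = 128.
Outer input = (K'⊕opad) ∥ H(inner) → 128 + 64 = 192 bytes.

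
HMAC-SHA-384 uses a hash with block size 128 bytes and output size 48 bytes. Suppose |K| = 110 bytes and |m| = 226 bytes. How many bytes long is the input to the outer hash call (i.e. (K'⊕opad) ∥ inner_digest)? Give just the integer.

176

Key is 110 ≤ 128 bytes, zero-padded: |K'| = 128.
Outer input = (K'⊕opad) ∥ H(inner) → 128 + 48 = 176 bytes.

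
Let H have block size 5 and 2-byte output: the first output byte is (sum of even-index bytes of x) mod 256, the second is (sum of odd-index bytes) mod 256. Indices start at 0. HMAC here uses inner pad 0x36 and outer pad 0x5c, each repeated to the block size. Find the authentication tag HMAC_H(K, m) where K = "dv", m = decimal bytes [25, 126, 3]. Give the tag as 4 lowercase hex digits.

Key "dv" = 64 76 is 2 bytes ≤ B = 5; zero-pad to 5 bytes: K' = 64 76 00 00 00.
K' ⊕ ipad = 52 40 36 36 36.  K' ⊕ opad = 38 2a 5c 5c 5c.
Inner input = (K'⊕ipad) ∥ m = 52 40 36 36 36 ∥ 19 7e 03.
Inner hash: even-index sum = 316 mod 256 = 60; odd-index sum = 146 mod 256 = 146 → 3c 92.
Outer input = (K'⊕opad) ∥ inner = 38 2a 5c 5c 5c ∥ 3c 92.
Outer hash (tag): even-index sum = 386 mod 256 = 130; odd-index sum = 194 mod 256 = 194 → 82 c2.

82c2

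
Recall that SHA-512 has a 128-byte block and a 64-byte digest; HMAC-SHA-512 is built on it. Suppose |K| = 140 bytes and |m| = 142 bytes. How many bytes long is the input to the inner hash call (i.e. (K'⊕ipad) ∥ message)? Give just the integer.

Key is 140 > 128 bytes, so it is hashed to 64 bytes then zero-padded to 128: |K'| = 128.
Inner input = (K'⊕ipad) ∥ m → 128 + 142 = 270 bytes.

270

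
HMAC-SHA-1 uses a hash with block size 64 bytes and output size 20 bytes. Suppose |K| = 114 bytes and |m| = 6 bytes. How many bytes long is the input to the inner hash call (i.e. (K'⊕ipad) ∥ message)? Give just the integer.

Key is 114 > 64 bytes, so it is hashed to 20 bytes then zero-padded to 64: |K'| = 64.
Inner input = (K'⊕ipad) ∥ m → 64 + 6 = 70 bytes.

70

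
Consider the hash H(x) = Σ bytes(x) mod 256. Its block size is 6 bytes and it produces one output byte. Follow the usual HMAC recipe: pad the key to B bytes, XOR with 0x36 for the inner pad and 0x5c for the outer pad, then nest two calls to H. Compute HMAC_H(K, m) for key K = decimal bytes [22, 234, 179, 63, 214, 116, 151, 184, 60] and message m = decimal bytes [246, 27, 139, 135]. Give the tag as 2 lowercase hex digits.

Key decimal bytes [22, 234, 179, 63, 214, 116, 151, 184, 60] = 16 ea b3 3f d6 74 97 b8 3c is 9 bytes > B = 6, so hash it first: H(key) = c7, then zero-pad to 6 bytes: K' = c7 00 00 00 00 00.
K' ⊕ ipad = f1 36 36 36 36 36.  K' ⊕ opad = 9b 5c 5c 5c 5c 5c.
Inner input = (K'⊕ipad) ∥ m = f1 36 36 36 36 36 ∥ f6 1b 8b 87.
Inner hash: sum = 241+54+54+54+54+54+246+27+139+135 = 1058; mod 256 = 34 → 22.
Outer input = (K'⊕opad) ∥ inner = 9b 5c 5c 5c 5c 5c ∥ 22.
Outer hash (tag): sum = 155+92+92+92+92+92+34 = 649; mod 256 = 137 → 89.

89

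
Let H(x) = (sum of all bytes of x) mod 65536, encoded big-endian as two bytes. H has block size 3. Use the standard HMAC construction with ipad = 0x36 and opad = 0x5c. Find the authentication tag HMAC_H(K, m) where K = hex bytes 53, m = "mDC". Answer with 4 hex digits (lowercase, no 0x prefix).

Key hex bytes 53 is 1 byte ≤ B = 3; zero-pad to 3 bytes: K' = 53 00 00.
K' ⊕ ipad = 65 36 36.  K' ⊕ opad = 0f 5c 5c.
Inner input = (K'⊕ipad) ∥ m = 65 36 36 ∥ 6d 44 43.
Inner hash: sum = 101+54+54+109+68+67 = 453 → 01 c5.
Outer input = (K'⊕opad) ∥ inner = 0f 5c 5c ∥ 01 c5.
Outer hash (tag): sum = 15+92+92+1+197 = 397 → 01 8d.

018d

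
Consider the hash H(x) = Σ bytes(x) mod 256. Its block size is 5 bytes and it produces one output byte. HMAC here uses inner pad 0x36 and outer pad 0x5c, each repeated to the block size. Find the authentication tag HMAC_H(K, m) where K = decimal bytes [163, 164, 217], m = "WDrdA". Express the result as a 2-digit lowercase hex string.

68

Key decimal bytes [163, 164, 217] = a3 a4 d9 is 3 bytes ≤ B = 5; zero-pad to 5 bytes: K' = a3 a4 d9 00 00.
K' ⊕ ipad = 95 92 ef 36 36.  K' ⊕ opad = ff f8 85 5c 5c.
Inner input = (K'⊕ipad) ∥ m = 95 92 ef 36 36 ∥ 57 44 72 64 41.
Inner hash: sum = 149+146+239+54+54+87+68+114+100+65 = 1076; mod 256 = 52 → 34.
Outer input = (K'⊕opad) ∥ inner = ff f8 85 5c 5c ∥ 34.
Outer hash (tag): sum = 255+248+133+92+92+52 = 872; mod 256 = 104 → 68.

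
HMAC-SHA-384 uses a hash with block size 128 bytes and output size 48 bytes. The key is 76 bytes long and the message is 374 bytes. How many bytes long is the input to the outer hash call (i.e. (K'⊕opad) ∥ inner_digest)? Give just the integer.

176

Key is 76 ≤ 128 bytes, zero-padded: |K'| = 128.
Outer input = (K'⊕opad) ∥ H(inner) → 128 + 48 = 176 bytes.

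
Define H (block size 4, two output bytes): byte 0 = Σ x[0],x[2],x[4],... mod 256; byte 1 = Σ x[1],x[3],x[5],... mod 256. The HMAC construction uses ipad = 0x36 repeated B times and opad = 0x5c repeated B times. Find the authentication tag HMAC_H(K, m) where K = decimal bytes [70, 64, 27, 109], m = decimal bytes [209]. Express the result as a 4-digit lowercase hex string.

Key decimal bytes [70, 64, 27, 109] = 46 40 1b 6d is exactly B = 4 bytes: K' = 46 40 1b 6d.
K' ⊕ ipad = 70 76 2d 5b.  K' ⊕ opad = 1a 1c 47 31.
Inner input = (K'⊕ipad) ∥ m = 70 76 2d 5b ∥ d1.
Inner hash: even-index sum = 366 mod 256 = 110; odd-index sum = 209 mod 256 = 209 → 6e d1.
Outer input = (K'⊕opad) ∥ inner = 1a 1c 47 31 ∥ 6e d1.
Outer hash (tag): even-index sum = 207 mod 256 = 207; odd-index sum = 286 mod 256 = 30 → cf 1e.

cf1e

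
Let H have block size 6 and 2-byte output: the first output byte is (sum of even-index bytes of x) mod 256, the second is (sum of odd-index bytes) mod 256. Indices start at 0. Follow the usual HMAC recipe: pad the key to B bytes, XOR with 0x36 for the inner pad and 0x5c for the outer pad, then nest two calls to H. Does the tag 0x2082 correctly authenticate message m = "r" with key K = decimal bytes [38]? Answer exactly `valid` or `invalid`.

invalid

Key decimal bytes [38] = 26 is 1 byte ≤ B = 6; zero-pad to 6 bytes: K' = 26 00 00 00 00 00.
K' ⊕ ipad = 10 36 36 36 36 36; K' ⊕ opad = 7a 5c 5c 5c 5c 5c.
Inner hash: even-index sum = 238 mod 256 = 238; odd-index sum = 162 mod 256 = 162 → ee a2.
Outer hash (recomputed tag): even-index sum = 544 mod 256 = 32; odd-index sum = 438 mod 256 = 182 → 20 b6.
Recomputed tag = 20b6; claimed = 2082 → mismatch.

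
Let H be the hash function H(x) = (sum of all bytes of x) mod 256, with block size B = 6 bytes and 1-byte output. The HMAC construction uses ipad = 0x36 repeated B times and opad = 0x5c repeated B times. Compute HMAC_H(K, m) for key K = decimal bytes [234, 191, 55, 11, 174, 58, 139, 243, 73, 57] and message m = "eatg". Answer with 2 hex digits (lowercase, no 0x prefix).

ef

Key decimal bytes [234, 191, 55, 11, 174, 58, 139, 243, 73, 57] = ea bf 37 0b ae 3a 8b f3 49 39 is 10 bytes > B = 6, so hash it first: H(key) = d3, then zero-pad to 6 bytes: K' = d3 00 00 00 00 00.
K' ⊕ ipad = e5 36 36 36 36 36.  K' ⊕ opad = 8f 5c 5c 5c 5c 5c.
Inner input = (K'⊕ipad) ∥ m = e5 36 36 36 36 36 ∥ 65 61 74 67.
Inner hash: sum = 229+54+54+54+54+54+101+97+116+103 = 916; mod 256 = 148 → 94.
Outer input = (K'⊕opad) ∥ inner = 8f 5c 5c 5c 5c 5c ∥ 94.
Outer hash (tag): sum = 143+92+92+92+92+92+148 = 751; mod 256 = 239 → ef.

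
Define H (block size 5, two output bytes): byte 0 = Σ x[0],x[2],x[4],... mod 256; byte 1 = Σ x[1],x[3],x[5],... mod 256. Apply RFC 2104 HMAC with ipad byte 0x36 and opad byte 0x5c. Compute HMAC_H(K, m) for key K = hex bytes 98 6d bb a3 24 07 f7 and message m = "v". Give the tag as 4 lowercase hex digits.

b76b

Key hex bytes 98 6d bb a3 24 07 f7 is 7 bytes > B = 5, so hash it first: H(key) = 6e 17, then zero-pad to 5 bytes: K' = 6e 17 00 00 00.
K' ⊕ ipad = 58 21 36 36 36.  K' ⊕ opad = 32 4b 5c 5c 5c.
Inner input = (K'⊕ipad) ∥ m = 58 21 36 36 36 ∥ 76.
Inner hash: even-index sum = 196 mod 256 = 196; odd-index sum = 205 mod 256 = 205 → c4 cd.
Outer input = (K'⊕opad) ∥ inner = 32 4b 5c 5c 5c ∥ c4 cd.
Outer hash (tag): even-index sum = 439 mod 256 = 183; odd-index sum = 363 mod 256 = 107 → b7 6b.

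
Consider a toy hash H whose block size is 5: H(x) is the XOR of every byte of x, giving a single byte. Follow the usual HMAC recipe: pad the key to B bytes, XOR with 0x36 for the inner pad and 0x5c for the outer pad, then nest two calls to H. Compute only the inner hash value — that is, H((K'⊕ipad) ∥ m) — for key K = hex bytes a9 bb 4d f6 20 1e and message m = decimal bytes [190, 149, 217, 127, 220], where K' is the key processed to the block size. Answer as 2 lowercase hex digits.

f0

Key hex bytes a9 bb 4d f6 20 1e is 6 bytes > B = 5, so hash it first: H(key) = 97, then zero-pad to 5 bytes: K' = 97 00 00 00 00.
K' ⊕ ipad = a1 36 36 36 36.
Inner input = a1 36 36 36 36 ∥ be 95 d9 7f dc.
Inner hash: XOR a1⊕36⊕36⊕36⊕36⊕be⊕95⊕d9⊕7f⊕dc = f0.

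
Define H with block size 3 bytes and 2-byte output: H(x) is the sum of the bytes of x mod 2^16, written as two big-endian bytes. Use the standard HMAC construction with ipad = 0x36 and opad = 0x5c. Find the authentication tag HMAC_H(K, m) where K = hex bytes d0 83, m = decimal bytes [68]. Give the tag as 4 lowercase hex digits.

01de

Key hex bytes d0 83 is 2 bytes ≤ B = 3; zero-pad to 3 bytes: K' = d0 83 00.
K' ⊕ ipad = e6 b5 36.  K' ⊕ opad = 8c df 5c.
Inner input = (K'⊕ipad) ∥ m = e6 b5 36 ∥ 44.
Inner hash: sum = 230+181+54+68 = 533 → 02 15.
Outer input = (K'⊕opad) ∥ inner = 8c df 5c ∥ 02 15.
Outer hash (tag): sum = 140+223+92+2+21 = 478 → 01 de.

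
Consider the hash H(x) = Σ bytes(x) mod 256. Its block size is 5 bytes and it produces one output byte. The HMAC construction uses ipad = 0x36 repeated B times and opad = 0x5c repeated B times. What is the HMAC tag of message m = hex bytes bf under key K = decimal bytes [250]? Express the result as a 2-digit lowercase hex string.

79

Key decimal bytes [250] = fa is 1 byte ≤ B = 5; zero-pad to 5 bytes: K' = fa 00 00 00 00.
K' ⊕ ipad = cc 36 36 36 36.  K' ⊕ opad = a6 5c 5c 5c 5c.
Inner input = (K'⊕ipad) ∥ m = cc 36 36 36 36 ∥ bf.
Inner hash: sum = 204+54+54+54+54+191 = 611; mod 256 = 99 → 63.
Outer input = (K'⊕opad) ∥ inner = a6 5c 5c 5c 5c ∥ 63.
Outer hash (tag): sum = 166+92+92+92+92+99 = 633; mod 256 = 121 → 79.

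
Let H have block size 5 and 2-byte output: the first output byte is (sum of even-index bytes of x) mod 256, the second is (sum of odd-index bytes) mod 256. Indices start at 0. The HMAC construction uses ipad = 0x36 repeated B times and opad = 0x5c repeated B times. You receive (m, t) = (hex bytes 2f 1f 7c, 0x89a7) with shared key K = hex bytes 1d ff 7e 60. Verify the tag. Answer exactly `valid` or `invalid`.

valid

Key hex bytes 1d ff 7e 60 is 4 bytes ≤ B = 5; zero-pad to 5 bytes: K' = 1d ff 7e 60 00.
K' ⊕ ipad = 2b c9 48 56 36; K' ⊕ opad = 41 a3 22 3c 5c.
Inner hash: even-index sum = 200 mod 256 = 200; odd-index sum = 458 mod 256 = 202 → c8 ca.
Outer hash (recomputed tag): even-index sum = 393 mod 256 = 137; odd-index sum = 423 mod 256 = 167 → 89 a7.
Recomputed tag = 89a7; claimed = 89a7 → match.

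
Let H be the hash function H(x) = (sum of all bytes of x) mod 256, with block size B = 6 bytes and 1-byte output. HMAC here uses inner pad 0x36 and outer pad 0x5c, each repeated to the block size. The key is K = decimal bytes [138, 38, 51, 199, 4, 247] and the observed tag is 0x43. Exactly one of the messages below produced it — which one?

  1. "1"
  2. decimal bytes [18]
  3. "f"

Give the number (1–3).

1

Key decimal bytes [138, 38, 51, 199, 4, 247] = 8a 26 33 c7 04 f7 is exactly B = 6 bytes: K' = 8a 26 33 c7 04 f7.
K' ⊕ ipad = bc 10 05 f1 32 c1; K' ⊕ opad = d6 7a 6f 9b 58 ab.
m1: inner = H(bc 10 05 f1 32 c1 31) = e6; tag = H(d6 7a 6f 9b 58 ab e6) = 43 ← matches
m2: inner = H(bc 10 05 f1 32 c1 12) = c7; tag = H(d6 7a 6f 9b 58 ab c7) = 24
m3: inner = H(bc 10 05 f1 32 c1 66) = 1b; tag = H(d6 7a 6f 9b 58 ab 1b) = 78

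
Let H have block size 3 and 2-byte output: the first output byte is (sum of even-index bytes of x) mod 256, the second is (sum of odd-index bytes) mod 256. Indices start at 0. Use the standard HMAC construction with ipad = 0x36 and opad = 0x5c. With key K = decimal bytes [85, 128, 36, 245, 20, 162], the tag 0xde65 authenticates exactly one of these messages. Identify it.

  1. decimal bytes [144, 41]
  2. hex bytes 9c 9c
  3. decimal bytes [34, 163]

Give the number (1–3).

Key decimal bytes [85, 128, 36, 245, 20, 162] = 55 80 24 f5 14 a2 is 6 bytes > B = 3, so hash it first: H(key) = 8d 17, then zero-pad to 3 bytes: K' = 8d 17 00.
K' ⊕ ipad = bb 21 36; K' ⊕ opad = d1 4b 5c.
m1: inner = H(bb 21 36 90 29) = 1a b1; tag = H(d1 4b 5c 1a b1) = de65 ← matches
m2: inner = H(bb 21 36 9c 9c) = 8d bd; tag = H(d1 4b 5c 8d bd) = ead8
m3: inner = H(bb 21 36 22 a3) = 94 43; tag = H(d1 4b 5c 94 43) = 70df

1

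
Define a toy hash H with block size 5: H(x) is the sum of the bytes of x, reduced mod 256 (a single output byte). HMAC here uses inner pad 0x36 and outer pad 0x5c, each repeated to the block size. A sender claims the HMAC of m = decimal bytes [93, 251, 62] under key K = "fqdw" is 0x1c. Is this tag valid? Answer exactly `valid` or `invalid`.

Key "fqdw" = 66 71 64 77 is 4 bytes ≤ B = 5; zero-pad to 5 bytes: K' = 66 71 64 77 00.
K' ⊕ ipad = 50 47 52 41 36; K' ⊕ opad = 3a 2d 38 2b 5c.
Inner hash: sum = 80+71+82+65+54+93+251+62 = 758; mod 256 = 246 → f6.
Outer hash (recomputed tag): sum = 58+45+56+43+92+246 = 540; mod 256 = 28 → 1c.
Recomputed tag = 1c; claimed = 1c → match.

valid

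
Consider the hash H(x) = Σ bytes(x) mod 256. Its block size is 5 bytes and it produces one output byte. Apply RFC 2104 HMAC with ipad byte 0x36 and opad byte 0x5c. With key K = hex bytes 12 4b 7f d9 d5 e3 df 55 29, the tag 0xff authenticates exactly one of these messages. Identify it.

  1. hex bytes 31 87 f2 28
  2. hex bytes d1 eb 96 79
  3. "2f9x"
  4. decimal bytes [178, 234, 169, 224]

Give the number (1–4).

Key hex bytes 12 4b 7f d9 d5 e3 df 55 29 is 9 bytes > B = 5, so hash it first: H(key) = ca, then zero-pad to 5 bytes: K' = ca 00 00 00 00.
K' ⊕ ipad = fc 36 36 36 36; K' ⊕ opad = 96 5c 5c 5c 5c.
m1: inner = H(fc 36 36 36 36 31 87 f2 28) = a6; tag = H(96 5c 5c 5c 5c a6) = ac
m2: inner = H(fc 36 36 36 36 d1 eb 96 79) = 9f; tag = H(96 5c 5c 5c 5c 9f) = a5
m3: inner = H(fc 36 36 36 36 32 66 39 78) = 1d; tag = H(96 5c 5c 5c 5c 1d) = 23
m4: inner = H(fc 36 36 36 36 b2 ea a9 e0) = f9; tag = H(96 5c 5c 5c 5c f9) = ff ← matches

4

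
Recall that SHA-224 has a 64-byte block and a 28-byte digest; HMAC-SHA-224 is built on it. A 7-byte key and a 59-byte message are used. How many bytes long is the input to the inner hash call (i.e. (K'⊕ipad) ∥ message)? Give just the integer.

123

Key is 7 ≤ 64 bytes, zero-padded: |K'| = 64.
Inner input = (K'⊕ipad) ∥ m → 64 + 59 = 123 bytes.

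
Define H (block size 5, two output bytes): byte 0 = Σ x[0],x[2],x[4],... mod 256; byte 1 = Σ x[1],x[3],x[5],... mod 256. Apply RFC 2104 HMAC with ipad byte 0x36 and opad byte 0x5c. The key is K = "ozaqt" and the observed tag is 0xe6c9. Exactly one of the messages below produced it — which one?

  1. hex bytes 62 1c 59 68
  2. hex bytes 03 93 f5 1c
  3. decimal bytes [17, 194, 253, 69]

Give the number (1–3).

1

Key "ozaqt" = 6f 7a 61 71 74 is exactly B = 5 bytes: K' = 6f 7a 61 71 74.
K' ⊕ ipad = 59 4c 57 47 42; K' ⊕ opad = 33 26 3d 2d 28.
m1: inner = H(59 4c 57 47 42 62 1c 59 68) = 76 4e; tag = H(33 26 3d 2d 28 76 4e) = e6c9 ← matches
m2: inner = H(59 4c 57 47 42 03 93 f5 1c) = a1 8b; tag = H(33 26 3d 2d 28 a1 8b) = 23f4
m3: inner = H(59 4c 57 47 42 11 c2 fd 45) = f9 a1; tag = H(33 26 3d 2d 28 f9 a1) = 394c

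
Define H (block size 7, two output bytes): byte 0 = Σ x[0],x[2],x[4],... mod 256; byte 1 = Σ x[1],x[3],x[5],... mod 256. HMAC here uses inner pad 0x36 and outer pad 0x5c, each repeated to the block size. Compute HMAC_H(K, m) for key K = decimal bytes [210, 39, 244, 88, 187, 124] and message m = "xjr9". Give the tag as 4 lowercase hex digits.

Key decimal bytes [210, 39, 244, 88, 187, 124] = d2 27 f4 58 bb 7c is 6 bytes ≤ B = 7; zero-pad to 7 bytes: K' = d2 27 f4 58 bb 7c 00.
K' ⊕ ipad = e4 11 c2 6e 8d 4a 36.  K' ⊕ opad = 8e 7b a8 04 e7 20 5c.
Inner input = (K'⊕ipad) ∥ m = e4 11 c2 6e 8d 4a 36 ∥ 78 6a 72 39.
Inner hash: even-index sum = 780 mod 256 = 12; odd-index sum = 435 mod 256 = 179 → 0c b3.
Outer input = (K'⊕opad) ∥ inner = 8e 7b a8 04 e7 20 5c ∥ 0c b3.
Outer hash (tag): even-index sum = 812 mod 256 = 44; odd-index sum = 171 mod 256 = 171 → 2c ab.

2cab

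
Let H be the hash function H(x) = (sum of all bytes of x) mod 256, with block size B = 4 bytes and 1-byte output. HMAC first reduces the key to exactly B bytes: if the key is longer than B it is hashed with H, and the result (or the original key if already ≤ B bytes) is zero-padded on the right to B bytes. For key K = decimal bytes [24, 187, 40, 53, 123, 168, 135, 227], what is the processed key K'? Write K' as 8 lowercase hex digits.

bd000000

|K| = 8 > B = 4, so first hash the key.
H(K): sum = 24+187+40+53+123+168+135+227 = 957; mod 256 = 189 → bd.
Zero-pad H(K) = bd to 4 bytes: K' = bd 00 00 00.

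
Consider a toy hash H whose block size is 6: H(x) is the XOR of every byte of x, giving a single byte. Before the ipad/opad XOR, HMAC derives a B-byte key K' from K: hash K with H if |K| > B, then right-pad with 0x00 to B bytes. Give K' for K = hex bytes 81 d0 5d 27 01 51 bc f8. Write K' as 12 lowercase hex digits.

3f0000000000

|K| = 8 > B = 6, so first hash the key.
H(K): XOR 81⊕d0⊕5d⊕27⊕01⊕51⊕bc⊕f8 = 3f.
Zero-pad H(K) = 3f to 6 bytes: K' = 3f 00 00 00 00 00.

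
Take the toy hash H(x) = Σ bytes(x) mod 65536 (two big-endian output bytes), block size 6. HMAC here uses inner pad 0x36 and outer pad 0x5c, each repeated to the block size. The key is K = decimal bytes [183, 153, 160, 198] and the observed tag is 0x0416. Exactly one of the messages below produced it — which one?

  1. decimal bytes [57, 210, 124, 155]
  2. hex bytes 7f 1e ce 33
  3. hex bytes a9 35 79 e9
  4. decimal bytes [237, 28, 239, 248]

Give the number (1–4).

4

Key decimal bytes [183, 153, 160, 198] = b7 99 a0 c6 is 4 bytes ≤ B = 6; zero-pad to 6 bytes: K' = b7 99 a0 c6 00 00.
K' ⊕ ipad = 81 af 96 f0 36 36; K' ⊕ opad = eb c5 fc 9a 5c 5c.
m1: inner = H(81 af 96 f0 36 36 39 d2 7c 9b) = 05 44; tag = H(eb c5 fc 9a 5c 5c 05 44) = 0447
m2: inner = H(81 af 96 f0 36 36 7f 1e ce 33) = 04 c0; tag = H(eb c5 fc 9a 5c 5c 04 c0) = 04c2
m3: inner = H(81 af 96 f0 36 36 a9 35 79 e9) = 05 62; tag = H(eb c5 fc 9a 5c 5c 05 62) = 0465
m4: inner = H(81 af 96 f0 36 36 ed 1c ef f8) = 06 12; tag = H(eb c5 fc 9a 5c 5c 06 12) = 0416 ← matches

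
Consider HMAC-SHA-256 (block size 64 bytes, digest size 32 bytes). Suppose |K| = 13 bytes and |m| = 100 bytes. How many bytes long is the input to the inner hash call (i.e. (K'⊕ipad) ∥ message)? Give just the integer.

Key is 13 ≤ 64 bytes, zero-padded: |K'| = 64.
Inner input = (K'⊕ipad) ∥ m → 64 + 100 = 164 bytes.

164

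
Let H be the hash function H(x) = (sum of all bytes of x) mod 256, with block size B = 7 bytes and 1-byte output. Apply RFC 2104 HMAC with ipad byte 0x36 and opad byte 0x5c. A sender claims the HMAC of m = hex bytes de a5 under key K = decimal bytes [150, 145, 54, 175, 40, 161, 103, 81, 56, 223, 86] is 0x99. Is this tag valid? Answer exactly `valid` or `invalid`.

invalid

Key decimal bytes [150, 145, 54, 175, 40, 161, 103, 81, 56, 223, 86] = 96 91 36 af 28 a1 67 51 38 df 56 is 11 bytes > B = 7, so hash it first: H(key) = fa, then zero-pad to 7 bytes: K' = fa 00 00 00 00 00 00.
K' ⊕ ipad = cc 36 36 36 36 36 36; K' ⊕ opad = a6 5c 5c 5c 5c 5c 5c.
Inner hash: sum = 204+54+54+54+54+54+54+222+165 = 915; mod 256 = 147 → 93.
Outer hash (recomputed tag): sum = 166+92+92+92+92+92+92+147 = 865; mod 256 = 97 → 61.
Recomputed tag = 61; claimed = 99 → mismatch.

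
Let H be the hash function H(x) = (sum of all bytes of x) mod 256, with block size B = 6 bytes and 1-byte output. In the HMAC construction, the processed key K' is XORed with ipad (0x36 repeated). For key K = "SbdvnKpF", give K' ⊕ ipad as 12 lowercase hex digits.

c83636363636

Key "SbdvnKpF" = 53 62 64 76 6e 4b 70 46 is 8 bytes > B = 6, so hash it first: H(key) = fe, then zero-pad to 6 bytes: K' = fe 00 00 00 00 00.
XOR each byte with 0x36: fe⊕36=c8, 00⊕36=36, 00⊕36=36, 00⊕36=36, 00⊕36=36, 00⊕36=36.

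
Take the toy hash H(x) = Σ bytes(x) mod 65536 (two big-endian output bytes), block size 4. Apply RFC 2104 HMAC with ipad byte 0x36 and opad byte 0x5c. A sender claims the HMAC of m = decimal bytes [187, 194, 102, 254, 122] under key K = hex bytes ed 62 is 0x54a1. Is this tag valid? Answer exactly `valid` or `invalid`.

invalid

Key hex bytes ed 62 is 2 bytes ≤ B = 4; zero-pad to 4 bytes: K' = ed 62 00 00.
K' ⊕ ipad = db 54 36 36; K' ⊕ opad = b1 3e 5c 5c.
Inner hash: sum = 219+84+54+54+187+194+102+254+122 = 1270 → 04 f6.
Outer hash (recomputed tag): sum = 177+62+92+92+4+246 = 673 → 02 a1.
Recomputed tag = 02a1; claimed = 54a1 → mismatch.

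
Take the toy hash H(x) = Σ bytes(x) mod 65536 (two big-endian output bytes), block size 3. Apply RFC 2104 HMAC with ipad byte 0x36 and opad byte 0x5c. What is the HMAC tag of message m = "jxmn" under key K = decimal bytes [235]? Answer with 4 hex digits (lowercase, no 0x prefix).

0178

Key decimal bytes [235] = eb is 1 byte ≤ B = 3; zero-pad to 3 bytes: K' = eb 00 00.
K' ⊕ ipad = dd 36 36.  K' ⊕ opad = b7 5c 5c.
Inner input = (K'⊕ipad) ∥ m = dd 36 36 ∥ 6a 78 6d 6e.
Inner hash: sum = 221+54+54+106+120+109+110 = 774 → 03 06.
Outer input = (K'⊕opad) ∥ inner = b7 5c 5c ∥ 03 06.
Outer hash (tag): sum = 183+92+92+3+6 = 376 → 01 78.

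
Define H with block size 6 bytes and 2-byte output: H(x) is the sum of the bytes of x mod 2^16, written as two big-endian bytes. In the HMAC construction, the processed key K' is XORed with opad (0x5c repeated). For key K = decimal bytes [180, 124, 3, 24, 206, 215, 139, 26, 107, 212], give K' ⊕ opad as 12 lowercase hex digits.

Key decimal bytes [180, 124, 3, 24, 206, 215, 139, 26, 107, 212] = b4 7c 03 18 ce d7 8b 1a 6b d4 is 10 bytes > B = 6, so hash it first: H(key) = 04 d4, then zero-pad to 6 bytes: K' = 04 d4 00 00 00 00.
XOR each byte with 0x5c: 04⊕5c=58, d4⊕5c=88, 00⊕5c=5c, 00⊕5c=5c, 00⊕5c=5c, 00⊕5c=5c.

58885c5c5c5c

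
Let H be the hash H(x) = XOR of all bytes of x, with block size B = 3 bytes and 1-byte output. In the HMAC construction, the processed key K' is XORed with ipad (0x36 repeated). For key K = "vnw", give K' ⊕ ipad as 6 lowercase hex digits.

405841

Key "vnw" = 76 6e 77 is exactly B = 3 bytes: K' = 76 6e 77.
XOR each byte with 0x36: 76⊕36=40, 6e⊕36=58, 77⊕36=41.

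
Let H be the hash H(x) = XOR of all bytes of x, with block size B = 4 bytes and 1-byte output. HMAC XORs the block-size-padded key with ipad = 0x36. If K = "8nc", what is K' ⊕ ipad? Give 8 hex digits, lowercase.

Key "8nc" = 38 6e 63 is 3 bytes ≤ B = 4; zero-pad to 4 bytes: K' = 38 6e 63 00.
XOR each byte with 0x36: 38⊕36=0e, 6e⊕36=58, 63⊕36=55, 00⊕36=36.

0e585536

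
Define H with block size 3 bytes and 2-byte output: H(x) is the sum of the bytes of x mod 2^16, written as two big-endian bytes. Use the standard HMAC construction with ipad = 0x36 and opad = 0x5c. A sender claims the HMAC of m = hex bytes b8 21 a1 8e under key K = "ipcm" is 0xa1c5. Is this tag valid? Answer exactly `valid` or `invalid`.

Key "ipcm" = 69 70 63 6d is 4 bytes > B = 3, so hash it first: H(key) = 01 a9, then zero-pad to 3 bytes: K' = 01 a9 00.
K' ⊕ ipad = 37 9f 36; K' ⊕ opad = 5d f5 5c.
Inner hash: sum = 55+159+54+184+33+161+142 = 788 → 03 14.
Outer hash (recomputed tag): sum = 93+245+92+3+20 = 453 → 01 c5.
Recomputed tag = 01c5; claimed = a1c5 → mismatch.

invalid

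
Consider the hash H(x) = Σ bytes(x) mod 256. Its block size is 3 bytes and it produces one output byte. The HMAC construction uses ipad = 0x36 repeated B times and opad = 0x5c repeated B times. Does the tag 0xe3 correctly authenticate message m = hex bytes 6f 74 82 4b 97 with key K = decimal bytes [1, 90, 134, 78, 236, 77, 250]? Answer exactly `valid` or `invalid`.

invalid

Key decimal bytes [1, 90, 134, 78, 236, 77, 250] = 01 5a 86 4e ec 4d fa is 7 bytes > B = 3, so hash it first: H(key) = 62, then zero-pad to 3 bytes: K' = 62 00 00.
K' ⊕ ipad = 54 36 36; K' ⊕ opad = 3e 5c 5c.
Inner hash: sum = 84+54+54+111+116+130+75+151 = 775; mod 256 = 7 → 07.
Outer hash (recomputed tag): sum = 62+92+92+7 = 253 → fd.
Recomputed tag = fd; claimed = e3 → mismatch.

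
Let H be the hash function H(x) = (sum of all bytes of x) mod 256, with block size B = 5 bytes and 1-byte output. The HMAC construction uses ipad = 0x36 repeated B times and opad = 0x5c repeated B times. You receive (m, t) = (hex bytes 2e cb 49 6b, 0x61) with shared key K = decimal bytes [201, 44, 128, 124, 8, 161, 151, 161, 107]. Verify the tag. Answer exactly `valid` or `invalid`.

Key decimal bytes [201, 44, 128, 124, 8, 161, 151, 161, 107] = c9 2c 80 7c 08 a1 97 a1 6b is 9 bytes > B = 5, so hash it first: H(key) = 3d, then zero-pad to 5 bytes: K' = 3d 00 00 00 00.
K' ⊕ ipad = 0b 36 36 36 36; K' ⊕ opad = 61 5c 5c 5c 5c.
Inner hash: sum = 11+54+54+54+54+46+203+73+107 = 656; mod 256 = 144 → 90.
Outer hash (recomputed tag): sum = 97+92+92+92+92+144 = 609; mod 256 = 97 → 61.
Recomputed tag = 61; claimed = 61 → match.

valid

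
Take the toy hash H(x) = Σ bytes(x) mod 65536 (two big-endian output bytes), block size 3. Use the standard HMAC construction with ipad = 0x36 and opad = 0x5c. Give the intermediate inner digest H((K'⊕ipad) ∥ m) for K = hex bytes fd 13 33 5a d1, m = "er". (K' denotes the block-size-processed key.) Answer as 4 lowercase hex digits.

0199

Key hex bytes fd 13 33 5a d1 is 5 bytes > B = 3, so hash it first: H(key) = 02 6e, then zero-pad to 3 bytes: K' = 02 6e 00.
K' ⊕ ipad = 34 58 36.
Inner input = 34 58 36 ∥ 65 72.
Inner hash: sum = 52+88+54+101+114 = 409 → 01 99.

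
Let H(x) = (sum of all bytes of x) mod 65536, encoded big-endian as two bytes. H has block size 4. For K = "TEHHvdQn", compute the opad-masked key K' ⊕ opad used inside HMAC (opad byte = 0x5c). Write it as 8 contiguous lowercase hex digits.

Key "TEHHvdQn" = 54 45 48 48 76 64 51 6e is 8 bytes > B = 4, so hash it first: H(key) = 02 c2, then zero-pad to 4 bytes: K' = 02 c2 00 00.
XOR each byte with 0x5c: 02⊕5c=5e, c2⊕5c=9e, 00⊕5c=5c, 00⊕5c=5c.

5e9e5c5c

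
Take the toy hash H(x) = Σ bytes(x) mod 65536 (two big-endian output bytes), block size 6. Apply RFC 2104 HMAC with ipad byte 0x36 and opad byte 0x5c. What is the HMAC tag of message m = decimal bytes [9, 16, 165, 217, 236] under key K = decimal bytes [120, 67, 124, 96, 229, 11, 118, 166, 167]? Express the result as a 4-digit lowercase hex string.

01eb

Key decimal bytes [120, 67, 124, 96, 229, 11, 118, 166, 167] = 78 43 7c 60 e5 0b 76 a6 a7 is 9 bytes > B = 6, so hash it first: H(key) = 04 4a, then zero-pad to 6 bytes: K' = 04 4a 00 00 00 00.
K' ⊕ ipad = 32 7c 36 36 36 36.  K' ⊕ opad = 58 16 5c 5c 5c 5c.
Inner input = (K'⊕ipad) ∥ m = 32 7c 36 36 36 36 ∥ 09 10 a5 d9 ec.
Inner hash: sum = 50+124+54+54+54+54+9+16+165+217+236 = 1033 → 04 09.
Outer input = (K'⊕opad) ∥ inner = 58 16 5c 5c 5c 5c ∥ 04 09.
Outer hash (tag): sum = 88+22+92+92+92+92+4+9 = 491 → 01 eb.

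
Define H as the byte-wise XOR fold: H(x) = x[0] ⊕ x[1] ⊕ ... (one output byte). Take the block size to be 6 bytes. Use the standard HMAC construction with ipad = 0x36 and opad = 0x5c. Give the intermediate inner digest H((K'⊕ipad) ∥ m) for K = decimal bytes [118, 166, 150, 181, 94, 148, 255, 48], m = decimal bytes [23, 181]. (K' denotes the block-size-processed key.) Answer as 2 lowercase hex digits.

54

Key decimal bytes [118, 166, 150, 181, 94, 148, 255, 48] = 76 a6 96 b5 5e 94 ff 30 is 8 bytes > B = 6, so hash it first: H(key) = f6, then zero-pad to 6 bytes: K' = f6 00 00 00 00 00.
K' ⊕ ipad = c0 36 36 36 36 36.
Inner input = c0 36 36 36 36 36 ∥ 17 b5.
Inner hash: XOR c0⊕36⊕36⊕36⊕36⊕36⊕17⊕b5 = 54.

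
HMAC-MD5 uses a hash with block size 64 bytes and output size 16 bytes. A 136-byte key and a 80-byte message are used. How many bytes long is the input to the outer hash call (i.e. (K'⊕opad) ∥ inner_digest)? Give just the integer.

Key is 136 > 64 bytes, so it is hashed to 16 bytes then zero-padded to 64: |K'| = 64.
Outer input = (K'⊕opad) ∥ H(inner) → 64 + 16 = 80 bytes.

80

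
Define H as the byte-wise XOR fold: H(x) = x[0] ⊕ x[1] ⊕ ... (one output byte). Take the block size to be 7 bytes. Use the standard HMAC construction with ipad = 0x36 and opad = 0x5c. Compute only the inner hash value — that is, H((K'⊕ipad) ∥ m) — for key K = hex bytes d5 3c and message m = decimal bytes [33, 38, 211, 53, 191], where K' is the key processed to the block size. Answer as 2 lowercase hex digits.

Key hex bytes d5 3c is 2 bytes ≤ B = 7; zero-pad to 7 bytes: K' = d5 3c 00 00 00 00 00.
K' ⊕ ipad = e3 0a 36 36 36 36 36.
Inner input = e3 0a 36 36 36 36 36 ∥ 21 26 d3 35 bf.
Inner hash: XOR e3⊕0a⊕36⊕36⊕36⊕36⊕36⊕21⊕26⊕d3⊕35⊕bf = 81.

81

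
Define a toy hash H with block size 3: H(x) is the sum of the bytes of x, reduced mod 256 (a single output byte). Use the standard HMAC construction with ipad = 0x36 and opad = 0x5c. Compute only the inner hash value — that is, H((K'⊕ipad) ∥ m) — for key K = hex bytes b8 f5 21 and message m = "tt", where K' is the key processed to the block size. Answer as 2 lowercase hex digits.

Key hex bytes b8 f5 21 is exactly B = 3 bytes: K' = b8 f5 21.
K' ⊕ ipad = 8e c3 17.
Inner input = 8e c3 17 ∥ 74 74.
Inner hash: sum = 142+195+23+116+116 = 592; mod 256 = 80 → 50.

50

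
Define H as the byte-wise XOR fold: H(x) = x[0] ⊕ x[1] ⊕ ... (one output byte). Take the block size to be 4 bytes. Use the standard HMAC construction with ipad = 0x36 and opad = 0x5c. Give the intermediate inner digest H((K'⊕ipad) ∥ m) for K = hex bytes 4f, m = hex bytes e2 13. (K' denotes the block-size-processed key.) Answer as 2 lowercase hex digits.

be

Key hex bytes 4f is 1 byte ≤ B = 4; zero-pad to 4 bytes: K' = 4f 00 00 00.
K' ⊕ ipad = 79 36 36 36.
Inner input = 79 36 36 36 ∥ e2 13.
Inner hash: XOR 79⊕36⊕36⊕36⊕e2⊕13 = be.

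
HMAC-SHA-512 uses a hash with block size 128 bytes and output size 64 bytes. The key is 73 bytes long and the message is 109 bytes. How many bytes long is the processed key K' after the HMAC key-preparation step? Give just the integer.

128

Key is 73 ≤ 128 bytes, zero-padded: |K'| = 128.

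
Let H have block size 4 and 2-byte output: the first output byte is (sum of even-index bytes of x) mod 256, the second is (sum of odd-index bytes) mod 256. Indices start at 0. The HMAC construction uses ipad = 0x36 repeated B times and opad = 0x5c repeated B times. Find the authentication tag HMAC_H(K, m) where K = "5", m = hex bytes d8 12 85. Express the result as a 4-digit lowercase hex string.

Key "5" = 35 is 1 byte ≤ B = 4; zero-pad to 4 bytes: K' = 35 00 00 00.
K' ⊕ ipad = 03 36 36 36.  K' ⊕ opad = 69 5c 5c 5c.
Inner input = (K'⊕ipad) ∥ m = 03 36 36 36 ∥ d8 12 85.
Inner hash: even-index sum = 406 mod 256 = 150; odd-index sum = 126 mod 256 = 126 → 96 7e.
Outer input = (K'⊕opad) ∥ inner = 69 5c 5c 5c ∥ 96 7e.
Outer hash (tag): even-index sum = 347 mod 256 = 91; odd-index sum = 310 mod 256 = 54 → 5b 36.

5b36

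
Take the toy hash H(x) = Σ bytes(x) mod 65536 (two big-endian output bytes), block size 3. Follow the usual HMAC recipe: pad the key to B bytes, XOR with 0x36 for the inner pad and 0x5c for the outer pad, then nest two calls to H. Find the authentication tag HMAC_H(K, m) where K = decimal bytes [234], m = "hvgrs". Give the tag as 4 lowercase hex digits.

Key decimal bytes [234] = ea is 1 byte ≤ B = 3; zero-pad to 3 bytes: K' = ea 00 00.
K' ⊕ ipad = dc 36 36.  K' ⊕ opad = b6 5c 5c.
Inner input = (K'⊕ipad) ∥ m = dc 36 36 ∥ 68 76 67 72 73.
Inner hash: sum = 220+54+54+104+118+103+114+115 = 882 → 03 72.
Outer input = (K'⊕opad) ∥ inner = b6 5c 5c ∥ 03 72.
Outer hash (tag): sum = 182+92+92+3+114 = 483 → 01 e3.

01e3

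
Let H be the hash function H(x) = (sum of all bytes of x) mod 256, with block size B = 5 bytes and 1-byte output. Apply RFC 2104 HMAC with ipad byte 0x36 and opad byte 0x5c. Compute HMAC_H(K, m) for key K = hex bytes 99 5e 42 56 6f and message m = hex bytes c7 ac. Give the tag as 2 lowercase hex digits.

d9

Key hex bytes 99 5e 42 56 6f is exactly B = 5 bytes: K' = 99 5e 42 56 6f.
K' ⊕ ipad = af 68 74 60 59.  K' ⊕ opad = c5 02 1e 0a 33.
Inner input = (K'⊕ipad) ∥ m = af 68 74 60 59 ∥ c7 ac.
Inner hash: sum = 175+104+116+96+89+199+172 = 951; mod 256 = 183 → b7.
Outer input = (K'⊕opad) ∥ inner = c5 02 1e 0a 33 ∥ b7.
Outer hash (tag): sum = 197+2+30+10+51+183 = 473; mod 256 = 217 → d9.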